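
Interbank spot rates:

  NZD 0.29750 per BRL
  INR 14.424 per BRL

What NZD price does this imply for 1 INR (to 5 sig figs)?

INR/NZD = 0.020625

1 INR ÷ 14.424 = 0.0693289 BRL
0.0693289 BRL × 0.29750 = 0.0206253 NZD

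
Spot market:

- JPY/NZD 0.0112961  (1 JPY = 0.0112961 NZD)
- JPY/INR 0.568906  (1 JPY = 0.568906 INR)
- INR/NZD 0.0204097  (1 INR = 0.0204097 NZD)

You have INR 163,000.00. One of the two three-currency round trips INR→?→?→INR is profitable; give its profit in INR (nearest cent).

Profitable loop is INR → NZD → JPY → INR:
INR 163,000.00 × 0.0204097 = NZD 3,326.78
NZD 3,326.78 ÷ 0.0112961 = JPY 294,507
JPY 294,507 × 0.568906 = INR 167,546.83
Profit = INR 167,546.83 − INR 163,000.00

Profit: INR 4,546.83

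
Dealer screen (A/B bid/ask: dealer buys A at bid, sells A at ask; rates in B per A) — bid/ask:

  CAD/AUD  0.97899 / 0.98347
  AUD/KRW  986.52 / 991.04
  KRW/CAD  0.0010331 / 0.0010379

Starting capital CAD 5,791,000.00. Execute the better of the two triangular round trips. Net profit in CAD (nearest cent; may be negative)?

Net result: CAD -12,966.22 (no profitable arbitrage after spreads)

Best loop CAD → AUD → KRW → CAD:
CAD 5,791,000.00 × 0.97899 (sell CAD at bid) = AUD 5,669,331.09
AUD 5,669,331.09 × 986.52 (sell AUD at bid) = KRW 5,592,908,507
KRW 5,592,908,507 × 0.0010331 (sell KRW at bid) = CAD 5,778,033.78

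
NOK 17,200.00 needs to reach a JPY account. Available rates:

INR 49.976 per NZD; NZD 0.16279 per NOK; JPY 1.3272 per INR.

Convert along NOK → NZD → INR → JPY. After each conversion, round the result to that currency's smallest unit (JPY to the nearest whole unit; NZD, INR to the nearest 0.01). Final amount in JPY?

NOK 17,200.00 × 0.16279 = NZD 2,799.99
NZD 2,799.99 × 49.976 = INR 139,932.30
INR 139,932.30 × 1.3272 = JPY 185,718

JPY 185,718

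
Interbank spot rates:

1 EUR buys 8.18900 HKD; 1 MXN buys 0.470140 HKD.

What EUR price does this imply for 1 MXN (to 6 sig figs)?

1 MXN × 0.470140 = 0.47014 HKD
0.47014 HKD ÷ 8.18900 = 0.0574112 EUR

MXN/EUR = 0.0574112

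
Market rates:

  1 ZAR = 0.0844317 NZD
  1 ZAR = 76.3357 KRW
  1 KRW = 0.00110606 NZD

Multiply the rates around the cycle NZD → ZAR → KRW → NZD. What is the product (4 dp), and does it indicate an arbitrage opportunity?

Around NZD → ZAR → KRW → NZD: 1 ÷ 0.0844317 × 76.3357 × 0.00110606 = 1.000002
Product ≈ 1 (deviation 0.000%, within rounding noise).

1.0000 (no arbitrage)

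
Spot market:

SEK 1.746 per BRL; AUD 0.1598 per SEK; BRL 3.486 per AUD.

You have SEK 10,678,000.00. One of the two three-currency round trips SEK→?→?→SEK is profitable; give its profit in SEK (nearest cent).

Profitable loop is SEK → BRL → AUD → SEK:
SEK 10,678,000.00 ÷ 1.746 = BRL 6,115,693.01
BRL 6,115,693.01 ÷ 3.486 = AUD 1,754,358.29
AUD 1,754,358.29 ÷ 0.1598 = SEK 10,978,462.42
Profit = SEK 10,978,462.42 − SEK 10,678,000.00

Profit: SEK 300,462.42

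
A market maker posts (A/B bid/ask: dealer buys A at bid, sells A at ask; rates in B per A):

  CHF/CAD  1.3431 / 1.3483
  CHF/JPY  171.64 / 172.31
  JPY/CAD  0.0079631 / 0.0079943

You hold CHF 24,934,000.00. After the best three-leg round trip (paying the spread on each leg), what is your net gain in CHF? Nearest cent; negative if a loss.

Best loop CHF → JPY → CAD → CHF:
CHF 24,934,000.00 × 171.64 (sell CHF at bid) = JPY 4,279,671,760
JPY 4,279,671,760 × 0.0079631 (sell JPY at bid) = CAD 34,079,454.19
CAD 34,079,454.19 ÷ 1.3483 (buy CHF at ask) = CHF 25,275,869.01

Net profit: CHF 341,869.01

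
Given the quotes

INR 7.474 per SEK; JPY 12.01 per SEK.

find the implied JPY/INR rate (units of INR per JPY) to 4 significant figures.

JPY/INR = 0.6223

1 JPY ÷ 12.01 = 0.0832639 SEK
0.0832639 SEK × 7.474 = 0.622315 INR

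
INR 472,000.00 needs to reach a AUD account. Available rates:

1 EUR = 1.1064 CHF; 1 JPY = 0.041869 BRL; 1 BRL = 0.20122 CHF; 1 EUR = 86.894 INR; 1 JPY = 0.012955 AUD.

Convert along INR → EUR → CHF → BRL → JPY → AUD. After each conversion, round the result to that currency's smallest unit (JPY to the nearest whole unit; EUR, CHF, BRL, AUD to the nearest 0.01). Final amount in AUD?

AUD 9,241.42

INR 472,000.00 ÷ 86.894 = EUR 5,431.91
EUR 5,431.91 × 1.1064 = CHF 6,009.87
CHF 6,009.87 ÷ 0.20122 = BRL 29,867.16
BRL 29,867.16 ÷ 0.041869 = JPY 713,348
JPY 713,348 × 0.012955 = AUD 9,241.42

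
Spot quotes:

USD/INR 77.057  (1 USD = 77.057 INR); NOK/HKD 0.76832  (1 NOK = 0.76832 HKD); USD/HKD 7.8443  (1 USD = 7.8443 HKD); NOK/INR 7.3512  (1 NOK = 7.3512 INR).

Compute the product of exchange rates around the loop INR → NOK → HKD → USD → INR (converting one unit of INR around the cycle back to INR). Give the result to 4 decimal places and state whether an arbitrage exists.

Around INR → NOK → HKD → USD → INR: 1 ÷ 7.3512 × 0.76832 ÷ 7.8443 × 77.057 = 1.026696
Product > 1; profitable direction is INR → NOK → HKD → USD → INR.

1.0267 (arbitrage exists)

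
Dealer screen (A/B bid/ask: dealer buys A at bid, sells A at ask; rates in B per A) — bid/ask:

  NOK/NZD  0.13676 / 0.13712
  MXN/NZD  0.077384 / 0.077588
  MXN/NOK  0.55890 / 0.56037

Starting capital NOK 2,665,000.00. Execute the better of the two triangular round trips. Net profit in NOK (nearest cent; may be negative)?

Net profit: NOK 18,939.41

Best loop NOK → MXN → NZD → NOK:
NOK 2,665,000.00 ÷ 0.56037 (buy MXN at ask) = MXN 4,755,786.36
MXN 4,755,786.36 × 0.077384 (sell MXN at bid) = NZD 368,021.77
NZD 368,021.77 ÷ 0.13712 (buy NOK at ask) = NOK 2,683,939.41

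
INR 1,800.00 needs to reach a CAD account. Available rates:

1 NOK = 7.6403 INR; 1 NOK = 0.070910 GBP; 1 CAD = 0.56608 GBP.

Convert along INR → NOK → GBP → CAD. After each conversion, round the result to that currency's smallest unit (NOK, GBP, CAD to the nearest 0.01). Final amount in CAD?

INR 1,800.00 ÷ 7.6403 = NOK 235.59
NOK 235.59 × 0.070910 = GBP 16.71
GBP 16.71 ÷ 0.56608 = CAD 29.52

CAD 29.52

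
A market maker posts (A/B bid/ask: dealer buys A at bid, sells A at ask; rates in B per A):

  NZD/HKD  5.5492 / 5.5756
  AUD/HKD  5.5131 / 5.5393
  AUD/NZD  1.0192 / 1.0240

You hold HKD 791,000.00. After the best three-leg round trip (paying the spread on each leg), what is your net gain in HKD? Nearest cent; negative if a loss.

Net profit: HKD 16,628.04

Best loop HKD → AUD → NZD → HKD:
HKD 791,000.00 ÷ 5.5393 (buy AUD at ask) = AUD 142,797.83
AUD 142,797.83 × 1.0192 (sell AUD at bid) = NZD 145,539.54
NZD 145,539.54 × 5.5492 (sell NZD at bid) = HKD 807,628.04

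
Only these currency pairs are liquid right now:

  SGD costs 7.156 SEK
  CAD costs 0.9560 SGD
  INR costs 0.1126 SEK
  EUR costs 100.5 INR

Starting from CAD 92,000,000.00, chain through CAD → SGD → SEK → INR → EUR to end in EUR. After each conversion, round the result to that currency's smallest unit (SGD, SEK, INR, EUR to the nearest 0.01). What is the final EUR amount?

CAD 92,000,000.00 × 0.9560 = SGD 87,952,000.00
SGD 87,952,000.00 × 7.156 = SEK 629,384,512.00
SEK 629,384,512.00 ÷ 0.1126 = INR 5,589,560,497.34
INR 5,589,560,497.34 ÷ 100.5 = EUR 55,617,517.39

EUR 55,617,517.39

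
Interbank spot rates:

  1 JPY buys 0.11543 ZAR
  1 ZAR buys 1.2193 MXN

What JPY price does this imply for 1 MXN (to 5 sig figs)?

MXN/JPY = 7.1051

1 MXN ÷ 1.2193 = 0.820143 ZAR
0.820143 ZAR ÷ 0.11543 = 7.10511 JPY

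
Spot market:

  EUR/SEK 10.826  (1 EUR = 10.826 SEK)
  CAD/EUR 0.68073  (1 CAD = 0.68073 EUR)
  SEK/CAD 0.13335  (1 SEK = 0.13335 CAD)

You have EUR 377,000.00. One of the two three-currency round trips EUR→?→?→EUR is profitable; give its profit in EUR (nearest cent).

Profit: EUR 6,623.69

Profitable loop is EUR → CAD → SEK → EUR:
EUR 377,000.00 ÷ 0.68073 = CAD 553,817.23
CAD 553,817.23 ÷ 0.13335 = SEK 4,153,110.05
SEK 4,153,110.05 ÷ 10.826 = EUR 383,623.69
Profit = EUR 383,623.69 − EUR 377,000.00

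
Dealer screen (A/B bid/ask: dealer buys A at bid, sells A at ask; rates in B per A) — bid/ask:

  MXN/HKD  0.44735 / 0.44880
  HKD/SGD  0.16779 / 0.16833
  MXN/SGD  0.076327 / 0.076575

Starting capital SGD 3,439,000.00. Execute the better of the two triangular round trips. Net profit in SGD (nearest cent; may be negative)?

Best loop SGD → HKD → MXN → SGD:
SGD 3,439,000.00 ÷ 0.16833 (buy HKD at ask) = HKD 20,430,107.53
HKD 20,430,107.53 ÷ 0.44880 (buy MXN at ask) = MXN 45,521,629.96
MXN 45,521,629.96 × 0.076327 (sell MXN at bid) = SGD 3,474,529.45

Net profit: SGD 35,529.45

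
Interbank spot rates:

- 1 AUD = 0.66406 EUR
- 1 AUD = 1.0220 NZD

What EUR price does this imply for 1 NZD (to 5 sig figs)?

1 NZD ÷ 1.0220 = 0.978474 AUD
0.978474 AUD × 0.66406 = 0.649765 EUR

NZD/EUR = 0.64977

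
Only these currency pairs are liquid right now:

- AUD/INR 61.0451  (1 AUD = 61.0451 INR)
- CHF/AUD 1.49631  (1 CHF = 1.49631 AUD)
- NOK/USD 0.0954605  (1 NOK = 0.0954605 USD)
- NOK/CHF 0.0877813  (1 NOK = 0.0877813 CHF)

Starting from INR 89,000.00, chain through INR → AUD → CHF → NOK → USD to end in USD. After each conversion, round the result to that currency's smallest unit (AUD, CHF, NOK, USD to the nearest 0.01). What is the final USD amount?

USD 1,059.60

INR 89,000.00 ÷ 61.0451 = AUD 1,457.94
AUD 1,457.94 ÷ 1.49631 = CHF 974.36
CHF 974.36 ÷ 0.0877813 = NOK 11,099.86
NOK 11,099.86 × 0.0954605 = USD 1,059.60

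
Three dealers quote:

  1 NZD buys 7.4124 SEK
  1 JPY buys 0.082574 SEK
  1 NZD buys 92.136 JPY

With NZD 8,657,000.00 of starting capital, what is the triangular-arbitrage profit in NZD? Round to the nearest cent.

Profit: NZD 228,487.23

Profitable loop is NZD → JPY → SEK → NZD:
NZD 8,657,000.00 × 92.136 = JPY 797,621,352
JPY 797,621,352 × 0.082574 = SEK 65,862,785.52
SEK 65,862,785.52 ÷ 7.4124 = NZD 8,885,487.23
Profit = NZD 8,885,487.23 − NZD 8,657,000.00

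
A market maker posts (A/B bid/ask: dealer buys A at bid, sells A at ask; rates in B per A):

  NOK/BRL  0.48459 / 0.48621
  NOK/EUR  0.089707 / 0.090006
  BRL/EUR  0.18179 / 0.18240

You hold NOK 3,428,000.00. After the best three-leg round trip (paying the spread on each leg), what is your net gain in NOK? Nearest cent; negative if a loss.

Best loop NOK → EUR → BRL → NOK:
NOK 3,428,000.00 × 0.089707 (sell NOK at bid) = EUR 307,515.60
EUR 307,515.60 ÷ 0.18240 (buy BRL at ask) = BRL 1,685,940.77
BRL 1,685,940.77 ÷ 0.48621 (buy NOK at ask) = NOK 3,467,515.62

Net profit: NOK 39,515.62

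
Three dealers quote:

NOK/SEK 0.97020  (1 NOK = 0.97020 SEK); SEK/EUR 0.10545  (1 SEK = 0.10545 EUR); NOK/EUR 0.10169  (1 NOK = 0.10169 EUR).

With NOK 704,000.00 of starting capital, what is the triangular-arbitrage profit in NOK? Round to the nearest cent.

Profitable loop is NOK → SEK → EUR → NOK:
NOK 704,000.00 × 0.97020 = SEK 683,020.80
SEK 683,020.80 × 0.10545 = EUR 72,024.54
EUR 72,024.54 ÷ 0.10169 = NOK 708,275.58
Profit = NOK 708,275.58 − NOK 704,000.00

Profit: NOK 4,275.58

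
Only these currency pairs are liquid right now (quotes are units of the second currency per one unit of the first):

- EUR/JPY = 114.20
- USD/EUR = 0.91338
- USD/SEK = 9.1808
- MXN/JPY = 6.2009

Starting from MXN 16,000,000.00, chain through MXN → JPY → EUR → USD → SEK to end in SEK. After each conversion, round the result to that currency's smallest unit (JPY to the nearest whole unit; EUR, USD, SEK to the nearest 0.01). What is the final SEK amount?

SEK 8,732,480.70

MXN 16,000,000.00 × 6.2009 = JPY 99,214,400
JPY 99,214,400 ÷ 114.20 = EUR 868,777.58
EUR 868,777.58 ÷ 0.91338 = USD 951,167.73
USD 951,167.73 × 9.1808 = SEK 8,732,480.70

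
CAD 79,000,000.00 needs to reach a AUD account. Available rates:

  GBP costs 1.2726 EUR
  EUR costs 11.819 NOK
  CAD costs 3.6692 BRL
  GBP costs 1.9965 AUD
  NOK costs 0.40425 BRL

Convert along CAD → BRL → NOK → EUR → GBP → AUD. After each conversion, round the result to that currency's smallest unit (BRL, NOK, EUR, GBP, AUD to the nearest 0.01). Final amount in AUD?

CAD 79,000,000.00 × 3.6692 = BRL 289,866,800.00
BRL 289,866,800.00 ÷ 0.40425 = NOK 717,048,361.16
NOK 717,048,361.16 ÷ 11.819 = EUR 60,669,122.70
EUR 60,669,122.70 ÷ 1.2726 = GBP 47,673,363.74
GBP 47,673,363.74 × 1.9965 = AUD 95,179,870.71

AUD 95,179,870.71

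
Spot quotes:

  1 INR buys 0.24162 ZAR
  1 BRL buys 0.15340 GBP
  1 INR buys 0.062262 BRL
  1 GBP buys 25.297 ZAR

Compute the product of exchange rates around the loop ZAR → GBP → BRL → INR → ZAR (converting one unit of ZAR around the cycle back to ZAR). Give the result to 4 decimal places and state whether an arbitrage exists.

1.0000 (no arbitrage)

Around ZAR → GBP → BRL → INR → ZAR: 1 ÷ 25.297 ÷ 0.15340 ÷ 0.062262 × 0.24162 = 1.000036
Product ≈ 1 (deviation 0.004%, within rounding noise).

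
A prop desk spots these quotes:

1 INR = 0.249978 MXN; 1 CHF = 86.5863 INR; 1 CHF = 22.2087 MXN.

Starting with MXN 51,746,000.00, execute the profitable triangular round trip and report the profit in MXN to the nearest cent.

Profit: MXN 1,348,428.55

Profitable loop is MXN → INR → CHF → MXN:
MXN 51,746,000.00 ÷ 0.249978 = INR 207,002,216.20
INR 207,002,216.20 ÷ 86.5863 = CHF 2,390,704.03
CHF 2,390,704.03 × 22.2087 = MXN 53,094,428.55
Profit = MXN 53,094,428.55 − MXN 51,746,000.00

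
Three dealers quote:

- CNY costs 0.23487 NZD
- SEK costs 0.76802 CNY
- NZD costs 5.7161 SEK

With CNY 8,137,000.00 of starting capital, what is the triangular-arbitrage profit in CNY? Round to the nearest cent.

Profitable loop is CNY → NZD → SEK → CNY:
CNY 8,137,000.00 × 0.23487 = NZD 1,911,137.19
NZD 1,911,137.19 × 5.7161 = SEK 10,924,251.29
SEK 10,924,251.29 × 0.76802 = CNY 8,390,043.48
Profit = CNY 8,390,043.48 − CNY 8,137,000.00

Profit: CNY 253,043.48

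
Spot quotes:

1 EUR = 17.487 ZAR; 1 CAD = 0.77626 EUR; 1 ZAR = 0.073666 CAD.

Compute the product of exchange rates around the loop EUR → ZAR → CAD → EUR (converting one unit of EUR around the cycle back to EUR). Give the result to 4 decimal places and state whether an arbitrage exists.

Around EUR → ZAR → CAD → EUR: 1 × 17.487 × 0.073666 × 0.77626 = 0.999976
Product ≈ 1 (deviation 0.002%, within rounding noise).

1.0000 (no arbitrage)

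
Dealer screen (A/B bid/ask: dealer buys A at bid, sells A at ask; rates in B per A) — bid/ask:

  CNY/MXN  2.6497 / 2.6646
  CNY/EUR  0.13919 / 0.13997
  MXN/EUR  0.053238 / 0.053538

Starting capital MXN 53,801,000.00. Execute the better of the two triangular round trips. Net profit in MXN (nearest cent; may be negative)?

Best loop MXN → EUR → CNY → MXN:
MXN 53,801,000.00 × 0.053238 (sell MXN at bid) = EUR 2,864,257.64
EUR 2,864,257.64 ÷ 0.13997 (buy CNY at ask) = CNY 20,463,368.14
CNY 20,463,368.14 × 2.6497 (sell CNY at bid) = MXN 54,221,786.55

Net profit: MXN 420,786.55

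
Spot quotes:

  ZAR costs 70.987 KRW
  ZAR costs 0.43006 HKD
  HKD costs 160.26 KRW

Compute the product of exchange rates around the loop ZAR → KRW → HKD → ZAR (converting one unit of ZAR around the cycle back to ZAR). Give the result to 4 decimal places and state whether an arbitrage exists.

Around ZAR → KRW → HKD → ZAR: 1 × 70.987 ÷ 160.26 ÷ 0.43006 = 1.029970
Product > 1; profitable direction is ZAR → KRW → HKD → ZAR.

1.0300 (arbitrage exists)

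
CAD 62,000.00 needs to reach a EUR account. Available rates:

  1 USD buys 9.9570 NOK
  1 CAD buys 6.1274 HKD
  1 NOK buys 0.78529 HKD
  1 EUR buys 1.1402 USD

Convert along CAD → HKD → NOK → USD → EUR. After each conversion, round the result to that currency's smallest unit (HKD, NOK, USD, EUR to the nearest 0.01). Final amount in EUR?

CAD 62,000.00 × 6.1274 = HKD 379,898.80
HKD 379,898.80 ÷ 0.78529 = NOK 483,768.80
NOK 483,768.80 ÷ 9.9570 = USD 48,585.80
USD 48,585.80 ÷ 1.1402 = EUR 42,611.65

EUR 42,611.65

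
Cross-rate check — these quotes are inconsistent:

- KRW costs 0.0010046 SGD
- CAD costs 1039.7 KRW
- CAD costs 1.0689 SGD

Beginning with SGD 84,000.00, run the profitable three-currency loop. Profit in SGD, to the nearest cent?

Profitable loop is SGD → KRW → CAD → SGD:
SGD 84,000.00 ÷ 0.0010046 = KRW 83,615,369
KRW 83,615,369 ÷ 1039.7 = CAD 80,422.59
CAD 80,422.59 × 1.0689 = SGD 85,963.71
Profit = SGD 85,963.71 − SGD 84,000.00

Profit: SGD 1,963.71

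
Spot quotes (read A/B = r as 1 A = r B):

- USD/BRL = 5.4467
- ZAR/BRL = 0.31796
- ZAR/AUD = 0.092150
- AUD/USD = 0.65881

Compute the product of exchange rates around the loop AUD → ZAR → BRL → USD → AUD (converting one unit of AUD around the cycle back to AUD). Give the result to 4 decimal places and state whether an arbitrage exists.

Around AUD → ZAR → BRL → USD → AUD: 1 ÷ 0.092150 × 0.31796 ÷ 5.4467 ÷ 0.65881 = 0.961576
Product < 1; profitable direction is AUD → USD → BRL → ZAR → AUD.

0.9616 (arbitrage exists)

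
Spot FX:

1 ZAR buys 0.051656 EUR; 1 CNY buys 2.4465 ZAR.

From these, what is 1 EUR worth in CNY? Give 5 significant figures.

EUR/CNY = 7.9129

1 EUR ÷ 0.051656 = 19.3588 ZAR
19.3588 ZAR ÷ 2.4465 = 7.91287 CNY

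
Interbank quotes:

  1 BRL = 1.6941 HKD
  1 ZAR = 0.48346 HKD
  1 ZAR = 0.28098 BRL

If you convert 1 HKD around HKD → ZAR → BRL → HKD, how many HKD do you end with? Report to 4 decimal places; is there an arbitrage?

0.9846 (arbitrage exists)

Around HKD → ZAR → BRL → HKD: 1 ÷ 0.48346 × 0.28098 × 1.6941 = 0.984587
Product < 1; profitable direction is HKD → BRL → ZAR → HKD.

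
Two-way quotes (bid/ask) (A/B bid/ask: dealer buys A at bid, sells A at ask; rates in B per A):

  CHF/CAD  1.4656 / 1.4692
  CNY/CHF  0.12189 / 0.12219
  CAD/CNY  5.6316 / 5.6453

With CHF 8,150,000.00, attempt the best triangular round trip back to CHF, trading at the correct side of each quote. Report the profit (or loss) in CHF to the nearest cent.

Net profit: CHF 49,227.61

Best loop CHF → CAD → CNY → CHF:
CHF 8,150,000.00 × 1.4656 (sell CHF at bid) = CAD 11,944,640.00
CAD 11,944,640.00 × 5.6316 (sell CAD at bid) = CNY 67,267,434.62
CNY 67,267,434.62 × 0.12189 (sell CNY at bid) = CHF 8,199,227.61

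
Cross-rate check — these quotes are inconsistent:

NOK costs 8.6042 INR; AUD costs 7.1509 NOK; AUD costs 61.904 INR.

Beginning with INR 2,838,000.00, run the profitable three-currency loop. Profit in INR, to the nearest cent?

Profit: INR 17,353.63

Profitable loop is INR → NOK → AUD → INR:
INR 2,838,000.00 ÷ 8.6042 = NOK 329,838.92
NOK 329,838.92 ÷ 7.1509 = AUD 46,125.51
AUD 46,125.51 × 61.904 = INR 2,855,353.63
Profit = INR 2,855,353.63 − INR 2,838,000.00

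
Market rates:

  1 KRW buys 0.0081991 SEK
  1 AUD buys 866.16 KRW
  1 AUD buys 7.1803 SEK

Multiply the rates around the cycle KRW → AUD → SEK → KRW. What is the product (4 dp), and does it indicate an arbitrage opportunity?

1.0111 (arbitrage exists)

Around KRW → AUD → SEK → KRW: 1 ÷ 866.16 × 7.1803 ÷ 0.0081991 = 1.011063
Product > 1; profitable direction is KRW → AUD → SEK → KRW.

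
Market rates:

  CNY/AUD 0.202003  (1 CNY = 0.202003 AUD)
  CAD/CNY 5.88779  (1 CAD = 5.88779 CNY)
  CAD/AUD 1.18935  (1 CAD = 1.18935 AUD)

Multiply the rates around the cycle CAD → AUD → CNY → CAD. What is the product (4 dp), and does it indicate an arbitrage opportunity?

1.0000 (no arbitrage)

Around CAD → AUD → CNY → CAD: 1 × 1.18935 ÷ 0.202003 ÷ 5.88779 = 0.999999
Product ≈ 1 (deviation 0.000%, within rounding noise).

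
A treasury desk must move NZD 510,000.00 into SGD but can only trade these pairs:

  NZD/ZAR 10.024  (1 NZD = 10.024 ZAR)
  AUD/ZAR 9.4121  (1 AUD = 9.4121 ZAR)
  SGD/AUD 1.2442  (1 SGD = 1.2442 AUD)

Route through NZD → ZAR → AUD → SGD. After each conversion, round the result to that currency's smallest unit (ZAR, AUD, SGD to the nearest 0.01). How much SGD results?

SGD 436,550.51

NZD 510,000.00 × 10.024 = ZAR 5,112,240.00
ZAR 5,112,240.00 ÷ 9.4121 = AUD 543,156.15
AUD 543,156.15 ÷ 1.2442 = SGD 436,550.51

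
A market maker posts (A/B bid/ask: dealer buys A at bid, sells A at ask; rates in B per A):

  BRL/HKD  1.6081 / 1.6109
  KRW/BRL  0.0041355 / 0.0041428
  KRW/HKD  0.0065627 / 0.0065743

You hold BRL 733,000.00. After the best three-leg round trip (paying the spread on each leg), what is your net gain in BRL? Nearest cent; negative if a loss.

Best loop BRL → HKD → KRW → BRL:
BRL 733,000.00 × 1.6081 (sell BRL at bid) = HKD 1,178,737.30
HKD 1,178,737.30 ÷ 0.0065743 (buy KRW at ask) = KRW 179,294,723
KRW 179,294,723 × 0.0041355 (sell KRW at bid) = BRL 741,473.33

Net profit: BRL 8,473.33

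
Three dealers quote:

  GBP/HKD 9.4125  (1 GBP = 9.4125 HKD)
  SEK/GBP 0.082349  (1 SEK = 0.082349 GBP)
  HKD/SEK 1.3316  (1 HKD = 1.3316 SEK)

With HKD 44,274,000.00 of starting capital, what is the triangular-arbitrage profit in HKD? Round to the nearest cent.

Profitable loop is HKD → SEK → GBP → HKD:
HKD 44,274,000.00 × 1.3316 = SEK 58,955,258.40
SEK 58,955,258.40 × 0.082349 = GBP 4,854,906.57
GBP 4,854,906.57 × 9.4125 = HKD 45,696,808.13
Profit = HKD 45,696,808.13 − HKD 44,274,000.00

Profit: HKD 1,422,808.13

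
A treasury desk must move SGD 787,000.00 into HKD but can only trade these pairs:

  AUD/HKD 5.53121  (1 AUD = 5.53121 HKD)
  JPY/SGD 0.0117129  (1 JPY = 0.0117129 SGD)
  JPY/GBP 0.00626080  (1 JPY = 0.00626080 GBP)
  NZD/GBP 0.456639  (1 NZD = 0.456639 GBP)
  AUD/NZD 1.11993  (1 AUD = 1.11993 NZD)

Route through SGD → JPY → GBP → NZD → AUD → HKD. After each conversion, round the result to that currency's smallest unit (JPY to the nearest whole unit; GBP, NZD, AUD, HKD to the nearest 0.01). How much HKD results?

SGD 787,000.00 ÷ 0.0117129 = JPY 67,190,875
JPY 67,190,875 × 0.00626080 = GBP 420,668.63
GBP 420,668.63 ÷ 0.456639 = NZD 921,227.99
NZD 921,227.99 ÷ 1.11993 = AUD 822,576.40
AUD 822,576.40 × 5.53121 = HKD 4,549,842.81

HKD 4,549,842.81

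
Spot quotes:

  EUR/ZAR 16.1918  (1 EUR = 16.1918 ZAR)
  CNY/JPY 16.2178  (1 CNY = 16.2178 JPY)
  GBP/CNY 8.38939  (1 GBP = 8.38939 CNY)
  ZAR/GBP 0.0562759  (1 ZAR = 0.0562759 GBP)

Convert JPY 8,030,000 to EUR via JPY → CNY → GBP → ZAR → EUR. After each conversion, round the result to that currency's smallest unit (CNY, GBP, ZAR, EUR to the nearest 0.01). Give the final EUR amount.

JPY 8,030,000 ÷ 16.2178 = CNY 495,134.98
CNY 495,134.98 ÷ 8.38939 = GBP 59,019.19
GBP 59,019.19 ÷ 0.0562759 = ZAR 1,048,747.15
ZAR 1,048,747.15 ÷ 16.1918 = EUR 64,770.26

EUR 64,770.26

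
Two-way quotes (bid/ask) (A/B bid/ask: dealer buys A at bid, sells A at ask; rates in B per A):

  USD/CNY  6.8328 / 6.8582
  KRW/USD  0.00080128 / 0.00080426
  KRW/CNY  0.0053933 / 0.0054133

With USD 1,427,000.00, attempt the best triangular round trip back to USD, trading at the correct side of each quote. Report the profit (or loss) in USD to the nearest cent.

Net profit: USD 16,261.04

Best loop USD → CNY → KRW → USD:
USD 1,427,000.00 × 6.8328 (sell USD at bid) = CNY 9,750,405.60
CNY 9,750,405.60 ÷ 0.0054133 (buy KRW at ask) = KRW 1,801,194,392
KRW 1,801,194,392 × 0.00080128 (sell KRW at bid) = USD 1,443,261.04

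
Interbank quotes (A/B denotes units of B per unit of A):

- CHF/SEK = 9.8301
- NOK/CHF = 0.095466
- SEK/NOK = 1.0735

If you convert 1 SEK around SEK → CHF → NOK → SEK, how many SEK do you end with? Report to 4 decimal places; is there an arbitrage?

0.9926 (arbitrage exists)

Around SEK → CHF → NOK → SEK: 1 ÷ 9.8301 ÷ 0.095466 ÷ 1.0735 = 0.992639
Product < 1; profitable direction is SEK → NOK → CHF → SEK.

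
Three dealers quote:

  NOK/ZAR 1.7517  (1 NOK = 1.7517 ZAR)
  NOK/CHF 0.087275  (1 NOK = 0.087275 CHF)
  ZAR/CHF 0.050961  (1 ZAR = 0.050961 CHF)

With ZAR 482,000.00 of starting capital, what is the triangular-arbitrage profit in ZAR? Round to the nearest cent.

Profit: ZAR 11,009.01

Profitable loop is ZAR → CHF → NOK → ZAR:
ZAR 482,000.00 × 0.050961 = CHF 24,563.20
CHF 24,563.20 ÷ 0.087275 = NOK 281,446.03
NOK 281,446.03 × 1.7517 = ZAR 493,009.01
Profit = ZAR 493,009.01 − ZAR 482,000.00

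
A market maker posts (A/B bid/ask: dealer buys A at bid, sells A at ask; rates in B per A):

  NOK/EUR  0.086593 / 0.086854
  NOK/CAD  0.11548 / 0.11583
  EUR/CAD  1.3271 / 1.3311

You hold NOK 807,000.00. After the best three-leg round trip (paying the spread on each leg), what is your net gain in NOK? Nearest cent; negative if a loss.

Best loop NOK → CAD → EUR → NOK:
NOK 807,000.00 × 0.11548 (sell NOK at bid) = CAD 93,192.36
CAD 93,192.36 ÷ 1.3311 (buy EUR at ask) = EUR 70,011.54
EUR 70,011.54 ÷ 0.086854 (buy NOK at ask) = NOK 806,083.07

Net result: NOK -916.93 (no profitable arbitrage after spreads)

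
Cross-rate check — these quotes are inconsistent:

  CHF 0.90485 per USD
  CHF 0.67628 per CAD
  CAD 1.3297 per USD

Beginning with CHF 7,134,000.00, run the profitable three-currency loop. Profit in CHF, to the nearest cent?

Profitable loop is CHF → CAD → USD → CHF:
CHF 7,134,000.00 ÷ 0.67628 = CAD 10,548,885.08
CAD 10,548,885.08 ÷ 1.3297 = USD 7,933,282.00
USD 7,933,282.00 × 0.90485 = CHF 7,178,430.22
Profit = CHF 7,178,430.22 − CHF 7,134,000.00

Profit: CHF 44,430.22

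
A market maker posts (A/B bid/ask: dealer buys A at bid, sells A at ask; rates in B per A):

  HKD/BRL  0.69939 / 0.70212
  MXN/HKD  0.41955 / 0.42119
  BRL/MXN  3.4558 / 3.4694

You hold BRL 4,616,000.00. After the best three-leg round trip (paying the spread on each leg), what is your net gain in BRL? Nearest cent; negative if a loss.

Net profit: BRL 64,772.62

Best loop BRL → MXN → HKD → BRL:
BRL 4,616,000.00 × 3.4558 (sell BRL at bid) = MXN 15,951,972.80
MXN 15,951,972.80 × 0.41955 (sell MXN at bid) = HKD 6,692,650.19
HKD 6,692,650.19 × 0.69939 (sell HKD at bid) = BRL 4,680,772.62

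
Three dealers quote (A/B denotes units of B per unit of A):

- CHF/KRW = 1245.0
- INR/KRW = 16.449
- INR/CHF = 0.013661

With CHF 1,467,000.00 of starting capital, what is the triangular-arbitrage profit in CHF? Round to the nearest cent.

Profitable loop is CHF → KRW → INR → CHF:
CHF 1,467,000.00 × 1245.0 = KRW 1,826,415,000
KRW 1,826,415,000 ÷ 16.449 = INR 111,035,017.33
INR 111,035,017.33 × 0.013661 = CHF 1,516,849.37
Profit = CHF 1,516,849.37 − CHF 1,467,000.00

Profit: CHF 49,849.37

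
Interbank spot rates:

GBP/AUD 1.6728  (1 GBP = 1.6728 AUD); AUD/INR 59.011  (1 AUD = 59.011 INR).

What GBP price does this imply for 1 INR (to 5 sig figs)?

INR/GBP = 0.010130

1 INR ÷ 59.011 = 0.016946 AUD
0.016946 AUD ÷ 1.6728 = 0.0101303 GBP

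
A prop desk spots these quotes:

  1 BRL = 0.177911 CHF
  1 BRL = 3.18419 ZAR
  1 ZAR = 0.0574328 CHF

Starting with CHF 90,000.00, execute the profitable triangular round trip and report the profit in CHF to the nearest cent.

Profitable loop is CHF → BRL → ZAR → CHF:
CHF 90,000.00 ÷ 0.177911 = BRL 505,870.91
BRL 505,870.91 × 3.18419 = ZAR 1,610,789.10
ZAR 1,610,789.10 × 0.0574328 = CHF 92,512.13
Profit = CHF 92,512.13 − CHF 90,000.00

Profit: CHF 2,512.13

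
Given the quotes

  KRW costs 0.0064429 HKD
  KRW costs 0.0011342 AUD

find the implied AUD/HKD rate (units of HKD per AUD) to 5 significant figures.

1 AUD ÷ 0.0011342 = 881.679 KRW
881.679 KRW × 0.0064429 = 5.68057 HKD

AUD/HKD = 5.6806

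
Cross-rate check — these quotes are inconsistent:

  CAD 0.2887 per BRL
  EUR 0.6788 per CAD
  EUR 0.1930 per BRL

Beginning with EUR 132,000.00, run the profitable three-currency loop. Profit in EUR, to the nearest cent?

Profitable loop is EUR → BRL → CAD → EUR:
EUR 132,000.00 ÷ 0.1930 = BRL 683,937.82
BRL 683,937.82 × 0.2887 = CAD 197,452.85
CAD 197,452.85 × 0.6788 = EUR 134,030.99
Profit = EUR 134,030.99 − EUR 132,000.00

Profit: EUR 2,030.99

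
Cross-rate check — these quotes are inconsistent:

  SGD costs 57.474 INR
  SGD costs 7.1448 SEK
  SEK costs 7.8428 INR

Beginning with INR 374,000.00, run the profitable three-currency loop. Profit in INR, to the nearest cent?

Profitable loop is INR → SEK → SGD → INR:
INR 374,000.00 ÷ 7.8428 = SEK 47,687.05
SEK 47,687.05 ÷ 7.1448 = SGD 6,674.37
SGD 6,674.37 × 57.474 = INR 383,602.84
Profit = INR 383,602.84 − INR 374,000.00

Profit: INR 9,602.84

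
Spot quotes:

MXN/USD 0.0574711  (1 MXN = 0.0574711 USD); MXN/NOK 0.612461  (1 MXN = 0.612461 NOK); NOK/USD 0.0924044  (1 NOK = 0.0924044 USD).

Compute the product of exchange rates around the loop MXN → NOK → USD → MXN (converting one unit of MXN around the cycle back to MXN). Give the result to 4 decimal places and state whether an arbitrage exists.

Around MXN → NOK → USD → MXN: 1 × 0.612461 × 0.0924044 ÷ 0.0574711 = 0.984740
Product < 1; profitable direction is MXN → USD → NOK → MXN.

0.9847 (arbitrage exists)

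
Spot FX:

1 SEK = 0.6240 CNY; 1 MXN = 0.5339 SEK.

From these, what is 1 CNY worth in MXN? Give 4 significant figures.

1 CNY ÷ 0.6240 = 1.60256 SEK
1.60256 SEK ÷ 0.5339 = 3.00162 MXN

CNY/MXN = 3.002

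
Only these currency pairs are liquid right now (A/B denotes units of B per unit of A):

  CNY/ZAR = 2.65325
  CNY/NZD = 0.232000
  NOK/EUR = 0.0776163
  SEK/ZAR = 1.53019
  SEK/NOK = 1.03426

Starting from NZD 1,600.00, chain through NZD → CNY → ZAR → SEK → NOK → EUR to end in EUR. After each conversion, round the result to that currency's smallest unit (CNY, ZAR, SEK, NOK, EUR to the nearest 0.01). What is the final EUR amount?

NZD 1,600.00 ÷ 0.232000 = CNY 6,896.55
CNY 6,896.55 × 2.65325 = ZAR 18,298.27
ZAR 18,298.27 ÷ 1.53019 = SEK 11,958.17
SEK 11,958.17 × 1.03426 = NOK 12,367.86
NOK 12,367.86 × 0.0776163 = EUR 959.95

EUR 959.95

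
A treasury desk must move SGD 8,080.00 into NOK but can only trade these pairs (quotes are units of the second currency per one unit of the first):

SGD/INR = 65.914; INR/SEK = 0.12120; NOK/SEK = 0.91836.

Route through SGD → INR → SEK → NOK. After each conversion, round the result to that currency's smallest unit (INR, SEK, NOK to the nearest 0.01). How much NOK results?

SGD 8,080.00 × 65.914 = INR 532,585.12
INR 532,585.12 × 0.12120 = SEK 64,549.32
SEK 64,549.32 ÷ 0.91836 = NOK 70,287.60

NOK 70,287.60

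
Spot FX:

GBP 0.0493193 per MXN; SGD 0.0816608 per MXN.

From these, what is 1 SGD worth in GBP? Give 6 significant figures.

SGD/GBP = 0.603953

1 SGD ÷ 0.0816608 = 12.2458 MXN
12.2458 MXN × 0.0493193 = 0.603953 GBP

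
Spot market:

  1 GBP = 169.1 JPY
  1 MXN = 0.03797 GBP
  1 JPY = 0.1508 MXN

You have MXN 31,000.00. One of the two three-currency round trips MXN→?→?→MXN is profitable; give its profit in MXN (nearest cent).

Profitable loop is MXN → JPY → GBP → MXN:
MXN 31,000.00 ÷ 0.1508 = JPY 205,570
JPY 205,570 ÷ 169.1 = GBP 1,215.67
GBP 1,215.67 ÷ 0.03797 = MXN 32,016.67
Profit = MXN 32,016.67 − MXN 31,000.00

Profit: MXN 1,016.67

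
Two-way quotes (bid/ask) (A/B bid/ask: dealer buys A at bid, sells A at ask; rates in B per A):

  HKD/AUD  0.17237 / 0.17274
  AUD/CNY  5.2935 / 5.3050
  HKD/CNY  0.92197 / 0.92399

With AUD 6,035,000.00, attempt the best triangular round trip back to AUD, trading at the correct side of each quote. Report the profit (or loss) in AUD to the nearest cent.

Best loop AUD → HKD → CNY → AUD:
AUD 6,035,000.00 ÷ 0.17274 (buy HKD at ask) = HKD 34,936,899.39
HKD 34,936,899.39 × 0.92197 (sell HKD at bid) = CNY 32,210,773.13
CNY 32,210,773.13 ÷ 5.3050 (buy AUD at ask) = AUD 6,071,776.27

Net profit: AUD 36,776.27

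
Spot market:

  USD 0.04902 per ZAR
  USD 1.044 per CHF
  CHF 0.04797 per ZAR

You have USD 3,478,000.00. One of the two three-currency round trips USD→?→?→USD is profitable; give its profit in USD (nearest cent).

Profitable loop is USD → ZAR → CHF → USD:
USD 3,478,000.00 ÷ 0.04902 = ZAR 70,950,632.39
ZAR 70,950,632.39 × 0.04797 = CHF 3,403,501.84
CHF 3,403,501.84 × 1.044 = USD 3,553,255.92
Profit = USD 3,553,255.92 − USD 3,478,000.00

Profit: USD 75,255.92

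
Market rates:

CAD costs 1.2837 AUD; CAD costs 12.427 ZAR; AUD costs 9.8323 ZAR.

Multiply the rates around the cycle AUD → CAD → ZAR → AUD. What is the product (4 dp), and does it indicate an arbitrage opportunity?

Around AUD → CAD → ZAR → AUD: 1 ÷ 1.2837 × 12.427 ÷ 9.8323 = 0.984572
Product < 1; profitable direction is AUD → ZAR → CAD → AUD.

0.9846 (arbitrage exists)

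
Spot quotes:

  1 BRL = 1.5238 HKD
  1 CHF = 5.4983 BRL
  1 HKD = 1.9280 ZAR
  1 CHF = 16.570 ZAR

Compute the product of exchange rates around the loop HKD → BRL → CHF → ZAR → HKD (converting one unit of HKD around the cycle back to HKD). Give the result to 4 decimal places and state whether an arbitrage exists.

Around HKD → BRL → CHF → ZAR → HKD: 1 ÷ 1.5238 ÷ 5.4983 × 16.570 ÷ 1.9280 = 1.025791
Product > 1; profitable direction is HKD → BRL → CHF → ZAR → HKD.

1.0258 (arbitrage exists)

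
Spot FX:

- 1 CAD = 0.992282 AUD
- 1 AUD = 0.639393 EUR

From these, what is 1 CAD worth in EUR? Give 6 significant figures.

1 CAD × 0.992282 = 0.992282 AUD
0.992282 AUD × 0.639393 = 0.634458 EUR

CAD/EUR = 0.634458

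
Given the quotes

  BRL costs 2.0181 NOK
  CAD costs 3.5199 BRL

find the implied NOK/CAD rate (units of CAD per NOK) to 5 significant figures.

1 NOK ÷ 2.0181 = 0.495516 BRL
0.495516 BRL ÷ 3.5199 = 0.140775 CAD

NOK/CAD = 0.14078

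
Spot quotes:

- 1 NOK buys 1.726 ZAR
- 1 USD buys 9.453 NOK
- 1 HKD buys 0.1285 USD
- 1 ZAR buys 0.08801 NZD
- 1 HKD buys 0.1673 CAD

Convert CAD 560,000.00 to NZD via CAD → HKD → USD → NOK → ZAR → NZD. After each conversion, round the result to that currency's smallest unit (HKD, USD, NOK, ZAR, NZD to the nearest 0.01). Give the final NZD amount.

NZD 617,643.22

CAD 560,000.00 ÷ 0.1673 = HKD 3,347,280.33
HKD 3,347,280.33 × 0.1285 = USD 430,125.52
USD 430,125.52 × 9.453 = NOK 4,065,976.54
NOK 4,065,976.54 × 1.726 = ZAR 7,017,875.51
ZAR 7,017,875.51 × 0.08801 = NZD 617,643.22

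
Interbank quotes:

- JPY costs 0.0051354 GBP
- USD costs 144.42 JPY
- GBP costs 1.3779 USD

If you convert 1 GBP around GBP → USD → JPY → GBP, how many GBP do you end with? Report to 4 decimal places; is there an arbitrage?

1.0219 (arbitrage exists)

Around GBP → USD → JPY → GBP: 1 × 1.3779 × 144.42 × 0.0051354 = 1.021926
Product > 1; profitable direction is GBP → USD → JPY → GBP.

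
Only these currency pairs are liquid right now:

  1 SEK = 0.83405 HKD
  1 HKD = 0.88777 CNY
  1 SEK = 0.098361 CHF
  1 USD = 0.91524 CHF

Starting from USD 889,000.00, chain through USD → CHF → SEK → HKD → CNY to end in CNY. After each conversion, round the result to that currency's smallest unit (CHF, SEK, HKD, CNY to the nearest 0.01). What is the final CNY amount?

USD 889,000.00 × 0.91524 = CHF 813,648.36
CHF 813,648.36 ÷ 0.098361 = SEK 8,272,062.71
SEK 8,272,062.71 × 0.83405 = HKD 6,899,313.90
HKD 6,899,313.90 × 0.88777 = CNY 6,125,003.90

CNY 6,125,003.90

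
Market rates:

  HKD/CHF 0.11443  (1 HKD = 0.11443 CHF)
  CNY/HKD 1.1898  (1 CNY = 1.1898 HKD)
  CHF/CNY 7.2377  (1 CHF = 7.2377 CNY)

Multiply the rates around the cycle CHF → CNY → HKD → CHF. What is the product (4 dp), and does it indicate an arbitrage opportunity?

Around CHF → CNY → HKD → CHF: 1 × 7.2377 × 1.1898 × 0.11443 = 0.985404
Product < 1; profitable direction is CHF → HKD → CNY → CHF.

0.9854 (arbitrage exists)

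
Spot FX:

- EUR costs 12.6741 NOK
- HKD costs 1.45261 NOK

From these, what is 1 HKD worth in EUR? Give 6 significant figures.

HKD/EUR = 0.114612

1 HKD × 1.45261 = 1.45261 NOK
1.45261 NOK ÷ 12.6741 = 0.114612 EUR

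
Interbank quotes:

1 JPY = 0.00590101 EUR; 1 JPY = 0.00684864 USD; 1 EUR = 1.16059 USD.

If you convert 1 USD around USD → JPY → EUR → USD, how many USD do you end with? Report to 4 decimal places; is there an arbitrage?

1.0000 (no arbitrage)

Around USD → JPY → EUR → USD: 1 ÷ 0.00684864 × 0.00590101 × 1.16059 = 1.000002
Product ≈ 1 (deviation 0.000%, within rounding noise).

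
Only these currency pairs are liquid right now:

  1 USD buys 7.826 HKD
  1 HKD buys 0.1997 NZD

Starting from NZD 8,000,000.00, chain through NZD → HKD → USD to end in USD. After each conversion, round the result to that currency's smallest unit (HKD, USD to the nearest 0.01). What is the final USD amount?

USD 5,118,846.17

NZD 8,000,000.00 ÷ 0.1997 = HKD 40,060,090.14
HKD 40,060,090.14 ÷ 7.826 = USD 5,118,846.17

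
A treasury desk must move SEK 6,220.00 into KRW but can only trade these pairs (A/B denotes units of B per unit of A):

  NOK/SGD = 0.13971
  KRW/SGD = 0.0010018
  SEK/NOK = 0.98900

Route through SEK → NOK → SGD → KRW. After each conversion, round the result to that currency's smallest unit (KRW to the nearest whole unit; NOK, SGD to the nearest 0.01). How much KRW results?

SEK 6,220.00 × 0.98900 = NOK 6,151.58
NOK 6,151.58 × 0.13971 = SGD 859.44
SGD 859.44 ÷ 0.0010018 = KRW 857,896

KRW 857,896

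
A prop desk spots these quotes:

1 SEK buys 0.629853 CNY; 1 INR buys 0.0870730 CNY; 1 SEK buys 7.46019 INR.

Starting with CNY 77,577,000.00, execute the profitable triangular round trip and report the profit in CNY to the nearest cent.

Profitable loop is CNY → SEK → INR → CNY:
CNY 77,577,000.00 ÷ 0.629853 = SEK 123,166,834.17
SEK 123,166,834.17 × 7.46019 = INR 918,847,984.58
INR 918,847,984.58 × 0.0870730 = CNY 80,006,850.56
Profit = CNY 80,006,850.56 − CNY 77,577,000.00

Profit: CNY 2,429,850.56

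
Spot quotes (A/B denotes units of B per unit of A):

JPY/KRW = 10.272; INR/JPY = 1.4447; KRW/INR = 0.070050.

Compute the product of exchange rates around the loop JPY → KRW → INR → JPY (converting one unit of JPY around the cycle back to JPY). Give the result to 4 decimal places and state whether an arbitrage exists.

1.0395 (arbitrage exists)

Around JPY → KRW → INR → JPY: 1 × 10.272 × 0.070050 × 1.4447 = 1.039539
Product > 1; profitable direction is JPY → KRW → INR → JPY.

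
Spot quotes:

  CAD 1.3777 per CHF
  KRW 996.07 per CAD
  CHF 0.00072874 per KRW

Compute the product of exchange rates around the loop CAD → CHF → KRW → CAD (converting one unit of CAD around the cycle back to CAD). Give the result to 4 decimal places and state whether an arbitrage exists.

Around CAD → CHF → KRW → CAD: 1 ÷ 1.3777 ÷ 0.00072874 ÷ 996.07 = 0.999961
Product ≈ 1 (deviation 0.004%, within rounding noise).

1.0000 (no arbitrage)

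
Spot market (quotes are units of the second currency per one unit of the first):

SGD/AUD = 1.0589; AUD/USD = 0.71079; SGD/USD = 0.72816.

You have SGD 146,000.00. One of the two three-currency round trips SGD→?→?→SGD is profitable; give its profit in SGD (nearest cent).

Profit: SGD 4,911.49

Profitable loop is SGD → AUD → USD → SGD:
SGD 146,000.00 × 1.0589 = AUD 154,599.40
AUD 154,599.40 × 0.71079 = USD 109,887.71
USD 109,887.71 ÷ 0.72816 = SGD 150,911.49
Profit = SGD 150,911.49 − SGD 146,000.00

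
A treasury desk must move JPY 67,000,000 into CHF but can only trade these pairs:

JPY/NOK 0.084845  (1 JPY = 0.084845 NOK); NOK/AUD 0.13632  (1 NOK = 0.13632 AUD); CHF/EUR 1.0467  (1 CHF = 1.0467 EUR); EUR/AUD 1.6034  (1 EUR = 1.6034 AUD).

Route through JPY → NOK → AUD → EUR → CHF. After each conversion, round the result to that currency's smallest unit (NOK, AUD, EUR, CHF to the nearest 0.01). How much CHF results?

JPY 67,000,000 × 0.084845 = NOK 5,684,615.00
NOK 5,684,615.00 × 0.13632 = AUD 774,926.72
AUD 774,926.72 ÷ 1.6034 = EUR 483,302.18
EUR 483,302.18 ÷ 1.0467 = CHF 461,738.97

CHF 461,738.97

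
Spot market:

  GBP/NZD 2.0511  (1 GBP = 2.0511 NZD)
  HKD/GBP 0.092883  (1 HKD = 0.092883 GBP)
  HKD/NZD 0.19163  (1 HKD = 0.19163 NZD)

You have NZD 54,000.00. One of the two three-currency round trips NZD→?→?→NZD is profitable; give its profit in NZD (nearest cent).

Profit: NZD 316.80

Profitable loop is NZD → GBP → HKD → NZD:
NZD 54,000.00 ÷ 2.0511 = GBP 26,327.34
GBP 26,327.34 ÷ 0.092883 = HKD 283,446.23
HKD 283,446.23 × 0.19163 = NZD 54,316.80
Profit = NZD 54,316.80 − NZD 54,000.00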